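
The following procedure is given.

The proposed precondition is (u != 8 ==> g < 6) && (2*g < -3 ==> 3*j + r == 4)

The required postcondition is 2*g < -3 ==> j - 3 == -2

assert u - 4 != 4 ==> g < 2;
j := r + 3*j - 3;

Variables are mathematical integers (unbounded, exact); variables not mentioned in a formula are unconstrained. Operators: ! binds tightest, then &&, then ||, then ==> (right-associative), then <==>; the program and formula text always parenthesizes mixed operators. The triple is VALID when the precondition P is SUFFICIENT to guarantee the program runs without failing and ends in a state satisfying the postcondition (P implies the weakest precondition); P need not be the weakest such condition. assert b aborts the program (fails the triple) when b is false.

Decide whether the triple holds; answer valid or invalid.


Working backward. After the program, the postcondition 2*g < -3 ==> j - 3 == -2 must hold; in canonical form it is 2*g < -3 ==> j == 1.
Before j := r + 3*j - 3: 2*g < -3 ==> 3*j + r == 4
Before assert u - 4 != 4 ==> g < 2: (u != 8 ==> g < 2) && (2*g < -3 ==> 3*j + r == 4)
The weakest precondition is (u != 8 ==> g < 2) && (2*g < -3 ==> 3*j + r == 4).
Check whether (u != 8 ==> g < 6) && (2*g < -3 ==> 3*j + r == 4) implies it.
Countermodel: at the initial state g = 2, j = 0, r = 4, u = 9, the precondition holds but the weakest precondition fails.
Answer: invalid


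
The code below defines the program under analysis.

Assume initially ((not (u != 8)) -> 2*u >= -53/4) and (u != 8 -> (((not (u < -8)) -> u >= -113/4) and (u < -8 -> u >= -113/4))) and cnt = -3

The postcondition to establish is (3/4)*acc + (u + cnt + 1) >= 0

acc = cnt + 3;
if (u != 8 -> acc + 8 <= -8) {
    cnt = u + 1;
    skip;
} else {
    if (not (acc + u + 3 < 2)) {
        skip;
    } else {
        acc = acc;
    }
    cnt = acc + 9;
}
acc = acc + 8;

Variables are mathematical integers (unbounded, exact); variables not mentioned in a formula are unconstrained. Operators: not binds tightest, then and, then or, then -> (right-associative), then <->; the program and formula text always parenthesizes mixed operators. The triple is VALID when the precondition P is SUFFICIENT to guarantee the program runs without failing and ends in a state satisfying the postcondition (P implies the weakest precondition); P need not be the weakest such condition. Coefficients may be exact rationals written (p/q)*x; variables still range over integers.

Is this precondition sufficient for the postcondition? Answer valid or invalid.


Working backward. After the program, the postcondition (3/4)*acc + (u + cnt + 1) >= 0 must hold; in canonical form it is (3/4)*acc + cnt + u >= -1.
Before acc := acc + 8: (3/4)*acc + cnt + u >= -7
Then branch requires (3/4)*acc + 2*u >= -8; else branch requires ((not (acc + u < -1)) -> (7/4)*acc + u >= -16) and (acc + u < -1 -> (7/4)*acc + u >= -16).
Before the if: ((u != 8 -> acc <= -16) -> (3/4)*acc + 2*u >= -8) and ((not (u != 8 -> acc <= -16)) -> (((not (acc + u < -1)) -> (7/4)*acc + u >= -16) and (acc + u < -1 -> (7/4)*acc + u >= -16)))
Before acc := cnt + 3: ((u != 8 -> cnt <= -19) -> (3/4)*cnt + 2*u >= -41/4) and ((not (u != 8 -> cnt <= -19)) -> (((not (cnt + u < -4)) -> (7/4)*cnt + u >= -85/4) and (cnt + u < -4 -> (7/4)*cnt + u >= -85/4)))
The weakest precondition is ((u != 8 -> cnt <= -19) -> (3/4)*cnt + 2*u >= -41/4) and ((not (u != 8 -> cnt <= -19)) -> (((not (cnt + u < -4)) -> (7/4)*cnt + u >= -85/4) and (cnt + u < -4 -> (7/4)*cnt + u >= -85/4))).
Check whether ((not (u != 8)) -> 2*u >= -53/4) and (u != 8 -> (((not (u < -8)) -> u >= -113/4) and (u < -8 -> u >= -113/4))) and cnt = -3 implies it.
Countermodel: at the initial state cnt = -3, u = -17, the precondition holds but the weakest precondition fails.
Answer: invalid


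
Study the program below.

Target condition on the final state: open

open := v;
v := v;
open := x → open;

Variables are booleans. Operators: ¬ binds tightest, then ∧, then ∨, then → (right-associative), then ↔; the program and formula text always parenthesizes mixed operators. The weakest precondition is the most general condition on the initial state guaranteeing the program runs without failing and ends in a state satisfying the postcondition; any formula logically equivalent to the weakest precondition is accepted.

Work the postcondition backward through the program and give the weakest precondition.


Working backward. After the program, open must hold.
Before open := x → open: x → open
Before v := v: x → open
Before open := v: x → v
Answer: WP = x → v


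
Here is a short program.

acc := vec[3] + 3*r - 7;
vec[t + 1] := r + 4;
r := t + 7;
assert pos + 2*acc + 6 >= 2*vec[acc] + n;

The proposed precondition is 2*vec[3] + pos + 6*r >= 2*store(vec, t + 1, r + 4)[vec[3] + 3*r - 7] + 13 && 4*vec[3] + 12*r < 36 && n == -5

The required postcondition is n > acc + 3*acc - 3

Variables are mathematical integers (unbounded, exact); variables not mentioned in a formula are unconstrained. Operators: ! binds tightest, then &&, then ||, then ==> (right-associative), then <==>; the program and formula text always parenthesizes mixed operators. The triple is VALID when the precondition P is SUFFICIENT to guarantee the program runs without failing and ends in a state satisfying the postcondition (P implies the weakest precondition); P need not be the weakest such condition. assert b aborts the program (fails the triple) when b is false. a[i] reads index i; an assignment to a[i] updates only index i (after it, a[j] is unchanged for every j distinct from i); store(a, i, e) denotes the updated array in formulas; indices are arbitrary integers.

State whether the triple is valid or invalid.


Working backward. After the program, the postcondition n > acc + 3*acc - 3 must hold; in canonical form it is n > 4*acc - 3.
Before assert pos + 2*acc + 6 >= 2*vec[acc] + n: 2*acc + pos >= 2*vec[acc] + n - 6 && n > 4*acc - 3
Before r := t + 7: 2*acc + pos >= 2*vec[acc] + n - 6 && n > 4*acc - 3
Before vec[t + 1] := r + 4: 2*acc + pos >= 2*store(vec, t + 1, r + 4)[acc] + n - 6 && n > 4*acc - 3
Before acc := vec[3] + 3*r - 7: 2*vec[3] + pos + 6*r >= 2*store(vec, t + 1, r + 4)[vec[3] + 3*r - 7] + n + 8 && n > 4*vec[3] + 12*r - 31
The weakest precondition is 2*vec[3] + pos + 6*r >= 2*store(vec, t + 1, r + 4)[vec[3] + 3*r - 7] + n + 8 && n > 4*vec[3] + 12*r - 31.
Check whether 2*vec[3] + pos + 6*r >= 2*store(vec, t + 1, r + 4)[vec[3] + 3*r - 7] + 13 && 4*vec[3] + 12*r < 36 && n == -5 implies it.
Countermodel: at the initial state n = -5, pos = 7, r = 0, t = -1, vec = {[0] = 2, [3] = 7, elsewhere 2}, the precondition holds but the weakest precondition fails.
Answer: invalid


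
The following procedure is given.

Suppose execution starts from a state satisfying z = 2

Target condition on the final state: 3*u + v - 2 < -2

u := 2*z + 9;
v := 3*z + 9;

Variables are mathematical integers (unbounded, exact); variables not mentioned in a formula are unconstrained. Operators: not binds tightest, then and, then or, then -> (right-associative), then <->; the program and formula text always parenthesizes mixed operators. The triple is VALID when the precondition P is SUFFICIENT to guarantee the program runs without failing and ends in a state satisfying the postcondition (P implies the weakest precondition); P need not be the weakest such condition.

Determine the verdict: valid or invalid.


Working backward. After the program, the postcondition 3*u + v - 2 < -2 must hold; in canonical form it is 3*u + v < 0.
Before v := 3*z + 9: 3*u + 3*z < -9
Before u := 2*z + 9: 9*z < -36
The weakest precondition is 9*z < -36.
Check whether z = 2 implies it.
Countermodel: at the initial state z = 2, the precondition holds but the weakest precondition fails.
Answer: invalid


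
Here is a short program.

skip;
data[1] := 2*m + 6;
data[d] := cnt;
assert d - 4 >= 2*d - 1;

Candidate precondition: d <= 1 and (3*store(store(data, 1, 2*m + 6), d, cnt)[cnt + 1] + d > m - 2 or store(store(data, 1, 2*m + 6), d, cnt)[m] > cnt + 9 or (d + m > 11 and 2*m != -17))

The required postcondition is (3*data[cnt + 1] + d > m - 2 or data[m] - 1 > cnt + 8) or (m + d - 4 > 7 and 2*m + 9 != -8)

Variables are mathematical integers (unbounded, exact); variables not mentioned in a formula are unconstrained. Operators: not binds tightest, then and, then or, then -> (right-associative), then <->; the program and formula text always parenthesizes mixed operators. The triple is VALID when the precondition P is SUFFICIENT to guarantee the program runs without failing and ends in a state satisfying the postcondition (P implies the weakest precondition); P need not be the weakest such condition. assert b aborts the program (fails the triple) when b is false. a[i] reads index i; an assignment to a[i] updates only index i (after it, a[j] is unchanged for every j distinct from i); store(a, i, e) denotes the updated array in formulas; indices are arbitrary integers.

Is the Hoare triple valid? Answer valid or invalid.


Working backward. After the program, the postcondition (3*data[cnt + 1] + d > m - 2 or data[m] - 1 > cnt + 8) or (m + d - 4 > 7 and 2*m + 9 != -8) must hold; in canonical form it is 3*data[cnt + 1] + d > m - 2 or data[m] > cnt + 9 or (d + m > 11 and 2*m != -17).
Before assert d - 4 >= 2*d - 1: d <= -3 and (3*data[cnt + 1] + d > m - 2 or data[m] > cnt + 9 or (d + m > 11 and 2*m != -17))
Before data[d] := cnt: d <= -3 and (3*store(data, d, cnt)[cnt + 1] + d > m - 2 or store(data, d, cnt)[m] > cnt + 9 or (d + m > 11 and 2*m != -17))
Before data[1] := 2*m + 6: d <= -3 and (3*store(store(data, 1, 2*m + 6), d, cnt)[cnt + 1] + d > m - 2 or store(store(data, 1, 2*m + 6), d, cnt)[m] > cnt + 9 or (d + m > 11 and 2*m != -17))
Before skip: d <= -3 and (3*store(store(data, 1, 2*m + 6), d, cnt)[cnt + 1] + d > m - 2 or store(store(data, 1, 2*m + 6), d, cnt)[m] > cnt + 9 or (d + m > 11 and 2*m != -17))
The weakest precondition is d <= -3 and (3*store(store(data, 1, 2*m + 6), d, cnt)[cnt + 1] + d > m - 2 or store(store(data, 1, 2*m + 6), d, cnt)[m] > cnt + 9 or (d + m > 11 and 2*m != -17)).
Check whether d <= 1 and (3*store(store(data, 1, 2*m + 6), d, cnt)[cnt + 1] + d > m - 2 or store(store(data, 1, 2*m + 6), d, cnt)[m] > cnt + 9 or (d + m > 11 and 2*m != -17)) implies it.
Countermodel: at the initial state cnt = 6516, d = -1, data = {[-2] = 6526, [-1] = 3, [1] = 3, [6517] = 3, elsewhere 3}, m = -2, the precondition holds but the weakest precondition fails.
Answer: invalid


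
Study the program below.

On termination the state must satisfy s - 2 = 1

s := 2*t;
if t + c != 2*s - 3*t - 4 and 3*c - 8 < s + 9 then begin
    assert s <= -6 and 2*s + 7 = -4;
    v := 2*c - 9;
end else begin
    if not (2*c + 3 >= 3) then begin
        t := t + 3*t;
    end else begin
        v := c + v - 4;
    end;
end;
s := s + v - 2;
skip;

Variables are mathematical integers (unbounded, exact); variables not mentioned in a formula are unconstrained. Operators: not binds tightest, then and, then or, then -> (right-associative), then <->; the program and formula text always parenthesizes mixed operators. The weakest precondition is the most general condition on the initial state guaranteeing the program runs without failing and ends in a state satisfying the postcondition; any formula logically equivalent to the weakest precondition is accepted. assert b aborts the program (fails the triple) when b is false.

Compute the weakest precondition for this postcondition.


Working backward. After the program, the postcondition s - 2 = 1 must hold; in canonical form it is s = 3.
Before skip: s = 3
Before s := s + v - 2: s + v = 5
Then branch requires s <= -6 and 2*s = -11 and 2*c + s = 14; else branch requires ((not (2*c >= 0)) -> s + v = 5) and (2*c >= 0 -> c + s + v = 9).
Before the if: ((c + 4*t != 2*s - 4 and 3*c < s + 17) -> (s <= -6 and 2*s = -11 and 2*c + s = 14)) and ((not (c + 4*t != 2*s - 4 and 3*c < s + 17)) -> (((not (2*c >= 0)) -> s + v = 5) and (2*c >= 0 -> c + s + v = 9)))
Before s := 2*t: ((c != -4 and 3*c < 2*t + 17) -> (2*t <= -6 and 4*t = -11 and 2*c + 2*t = 14)) and ((not (c != -4 and 3*c < 2*t + 17)) -> (((not (2*c >= 0)) -> 2*t + v = 5) and (2*c >= 0 -> c + 2*t + v = 9)))
Answer: WP = ((c != -4 and 3*c < 2*t + 17) -> (2*t <= -6 and 4*t = -11 and 2*c + 2*t = 14)) and ((not (c != -4 and 3*c < 2*t + 17)) -> (((not (2*c >= 0)) -> 2*t + v = 5) and (2*c >= 0 -> c + 2*t + v = 9)))


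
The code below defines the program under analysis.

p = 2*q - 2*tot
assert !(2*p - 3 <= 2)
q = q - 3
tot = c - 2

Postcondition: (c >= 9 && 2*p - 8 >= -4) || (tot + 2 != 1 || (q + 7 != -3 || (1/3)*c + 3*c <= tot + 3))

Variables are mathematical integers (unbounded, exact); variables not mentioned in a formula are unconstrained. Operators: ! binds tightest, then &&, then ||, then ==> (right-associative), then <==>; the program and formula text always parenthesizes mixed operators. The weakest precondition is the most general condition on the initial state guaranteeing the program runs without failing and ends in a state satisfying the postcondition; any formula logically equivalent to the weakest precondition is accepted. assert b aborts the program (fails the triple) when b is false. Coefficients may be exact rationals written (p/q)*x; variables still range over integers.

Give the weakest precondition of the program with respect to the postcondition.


Working backward. After the program, the postcondition (c >= 9 && 2*p - 8 >= -4) || (tot + 2 != 1 || (q + 7 != -3 || (1/3)*c + 3*c <= tot + 3)) must hold; in canonical form it is (c >= 9 && 2*p >= 4) || tot != -1 || q != -10 || (10/3)*c <= tot + 3.
Before tot := c - 2: (c >= 9 && 2*p >= 4) || c != 1 || q != -10 || (7/3)*c <= 1
Before q := q - 3: (c >= 9 && 2*p >= 4) || c != 1 || q != -7 || (7/3)*c <= 1
Before assert !(2*p - 3 <= 2): (!(2*p <= 5)) && ((c >= 9 && 2*p >= 4) || c != 1 || q != -7 || (7/3)*c <= 1)
Before p := 2*q - 2*tot: (!(4*q <= 4*tot + 5)) && ((c >= 9 && 4*q >= 4*tot + 4) || c != 1 || q != -7 || (7/3)*c <= 1)
Answer: WP = (!(4*q <= 4*tot + 5)) && ((c >= 9 && 4*q >= 4*tot + 4) || c != 1 || q != -7 || (7/3)*c <= 1)


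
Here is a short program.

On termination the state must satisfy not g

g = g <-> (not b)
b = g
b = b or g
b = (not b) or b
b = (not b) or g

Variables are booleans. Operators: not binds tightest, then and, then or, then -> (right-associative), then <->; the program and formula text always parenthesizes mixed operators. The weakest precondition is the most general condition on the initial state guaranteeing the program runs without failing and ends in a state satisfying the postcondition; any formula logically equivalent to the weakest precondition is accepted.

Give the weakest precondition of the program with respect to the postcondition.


Working backward. After the program, not g must hold.
Before b := (not b) or g: not g
Before b := (not b) or b: not g
Before b := b or g: not g
Before b := g: not g
Before g := g <-> (not b): not (g <-> (not b))
Answer: WP = not (g <-> (not b))


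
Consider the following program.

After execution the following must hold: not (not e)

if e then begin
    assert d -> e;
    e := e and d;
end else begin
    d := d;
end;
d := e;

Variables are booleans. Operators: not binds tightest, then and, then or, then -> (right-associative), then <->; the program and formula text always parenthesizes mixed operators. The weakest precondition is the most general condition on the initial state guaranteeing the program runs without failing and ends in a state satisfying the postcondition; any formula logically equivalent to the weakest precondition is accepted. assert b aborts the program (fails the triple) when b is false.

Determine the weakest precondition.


Working backward. After the program, the postcondition not (not e) must hold; in canonical form it is e.
Before d := e: e
Then branch requires (d -> e) and e and d; else branch requires e.
Before the if: (e -> ((d -> e) and e and d)) and ((not e) -> e)
Answer: WP = (e -> ((d -> e) and e and d)) and ((not e) -> e)


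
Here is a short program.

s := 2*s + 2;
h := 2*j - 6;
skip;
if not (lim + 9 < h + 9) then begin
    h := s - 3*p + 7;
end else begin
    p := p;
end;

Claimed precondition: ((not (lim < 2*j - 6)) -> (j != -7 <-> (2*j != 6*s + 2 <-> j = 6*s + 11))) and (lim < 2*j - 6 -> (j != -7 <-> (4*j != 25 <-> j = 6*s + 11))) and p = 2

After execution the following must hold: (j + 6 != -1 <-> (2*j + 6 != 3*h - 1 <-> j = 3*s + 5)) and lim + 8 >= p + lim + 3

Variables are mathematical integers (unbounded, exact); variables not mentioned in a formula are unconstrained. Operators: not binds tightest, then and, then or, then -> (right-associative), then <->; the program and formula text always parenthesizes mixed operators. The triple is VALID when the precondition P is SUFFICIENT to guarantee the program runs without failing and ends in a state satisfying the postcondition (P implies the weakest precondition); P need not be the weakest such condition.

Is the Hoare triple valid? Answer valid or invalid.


Working backward. After the program, the postcondition (j + 6 != -1 <-> (2*j + 6 != 3*h - 1 <-> j = 3*s + 5)) and lim + 8 >= p + lim + 3 must hold; in canonical form it is (j != -7 <-> (2*j != 3*h - 7 <-> j = 3*s + 5)) and p <= 5.
Then branch requires (j != -7 <-> (2*j + 9*p != 3*s + 14 <-> j = 3*s + 5)) and p <= 5; else branch requires (j != -7 <-> (2*j != 3*h - 7 <-> j = 3*s + 5)) and p <= 5.
Before the if: ((not (lim < h)) -> ((j != -7 <-> (2*j + 9*p != 3*s + 14 <-> j = 3*s + 5)) and p <= 5)) and (lim < h -> ((j != -7 <-> (2*j != 3*h - 7 <-> j = 3*s + 5)) and p <= 5))
Before skip: ((not (lim < h)) -> ((j != -7 <-> (2*j + 9*p != 3*s + 14 <-> j = 3*s + 5)) and p <= 5)) and (lim < h -> ((j != -7 <-> (2*j != 3*h - 7 <-> j = 3*s + 5)) and p <= 5))
Before h := 2*j - 6: ((not (lim < 2*j - 6)) -> ((j != -7 <-> (2*j + 9*p != 3*s + 14 <-> j = 3*s + 5)) and p <= 5)) and (lim < 2*j - 6 -> ((j != -7 <-> (4*j != 25 <-> j = 3*s + 5)) and p <= 5))
Before s := 2*s + 2: ((not (lim < 2*j - 6)) -> ((j != -7 <-> (2*j + 9*p != 6*s + 20 <-> j = 6*s + 11)) and p <= 5)) and (lim < 2*j - 6 -> ((j != -7 <-> (4*j != 25 <-> j = 6*s + 11)) and p <= 5))
The weakest precondition is ((not (lim < 2*j - 6)) -> ((j != -7 <-> (2*j + 9*p != 6*s + 20 <-> j = 6*s + 11)) and p <= 5)) and (lim < 2*j - 6 -> ((j != -7 <-> (4*j != 25 <-> j = 6*s + 11)) and p <= 5)).
Check whether ((not (lim < 2*j - 6)) -> (j != -7 <-> (2*j != 6*s + 2 <-> j = 6*s + 11))) and (lim < 2*j - 6 -> (j != -7 <-> (4*j != 25 <-> j = 6*s + 11))) and p = 2 implies it.
Every state satisfying the precondition satisfies the weakest precondition: the implication holds.
Answer: valid


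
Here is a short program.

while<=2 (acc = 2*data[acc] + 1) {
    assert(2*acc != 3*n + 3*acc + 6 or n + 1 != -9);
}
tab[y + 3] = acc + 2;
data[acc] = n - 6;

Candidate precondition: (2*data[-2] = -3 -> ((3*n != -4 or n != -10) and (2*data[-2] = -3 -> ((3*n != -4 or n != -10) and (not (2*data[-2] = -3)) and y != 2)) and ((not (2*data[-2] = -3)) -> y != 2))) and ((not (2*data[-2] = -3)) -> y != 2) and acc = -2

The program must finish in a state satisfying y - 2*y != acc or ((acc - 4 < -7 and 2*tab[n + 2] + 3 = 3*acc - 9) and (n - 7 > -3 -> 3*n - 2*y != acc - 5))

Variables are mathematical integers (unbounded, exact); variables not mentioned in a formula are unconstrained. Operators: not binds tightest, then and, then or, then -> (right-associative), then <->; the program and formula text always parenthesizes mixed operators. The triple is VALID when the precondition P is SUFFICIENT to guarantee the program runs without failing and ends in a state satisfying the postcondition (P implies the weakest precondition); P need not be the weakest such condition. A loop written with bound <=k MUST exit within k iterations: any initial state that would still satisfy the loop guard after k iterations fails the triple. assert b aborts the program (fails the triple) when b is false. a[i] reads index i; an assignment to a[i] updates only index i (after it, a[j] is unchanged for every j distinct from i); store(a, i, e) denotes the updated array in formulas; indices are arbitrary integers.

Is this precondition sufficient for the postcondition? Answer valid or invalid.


Working backward. After the program, the postcondition y - 2*y != acc or ((acc - 4 < -7 and 2*tab[n + 2] + 3 = 3*acc - 9) and (n - 7 > -3 -> 3*n - 2*y != acc - 5)) must hold; in canonical form it is acc + y != 0 or (acc < -3 and 2*tab[n + 2] = 3*acc - 12 and (n > 4 -> 3*n != acc + 2*y - 5)).
Before data[acc] := n - 6: acc + y != 0 or (acc < -3 and 2*tab[n + 2] = 3*acc - 12 and (n > 4 -> 3*n != acc + 2*y - 5))
Before tab[y + 3] := acc + 2: acc + y != 0 or (acc < -3 and 2*store(tab, y + 3, acc + 2)[n + 2] = 3*acc - 12 and (n > 4 -> 3*n != acc + 2*y - 5))
Before the loop (bound <=2), unroll the exhaustion recursion (WP_0 = exit-now case; WP_j = one more guarded iteration, up to j = 2):
  WP_0: (not (acc = 2*data[acc] + 1)) and (acc + y != 0 or (acc < -3 and 2*store(tab, y + 3, acc + 2)[n + 2] = 3*acc - 12 and (n > 4 -> 3*n != acc + 2*y - 5)))
  WP_1: (acc = 2*data[acc] + 1 -> ((acc + 3*n != -6 or n != -10) and (not (acc = 2*data[acc] + 1)) and (acc + y != 0 or (acc < -3 and 2*store(tab, y + 3, acc + 2)[n + 2] = 3*acc - 12 and (n > 4 -> 3*n != acc + 2*y - 5))))) and ((not (acc = 2*data[acc] + 1)) -> (acc + y != 0 or (acc < -3 and 2*store(tab, y + 3, acc + 2)[n + 2] = 3*acc - 12 and (n > 4 -> 3*n != acc + 2*y - 5))))
  WP_2: (acc = 2*data[acc] + 1 -> ((acc + 3*n != -6 or n != -10) and (acc = 2*data[acc] + 1 -> ((acc + 3*n != -6 or n != -10) and (not (acc = 2*data[acc] + 1)) and (acc + y != 0 or (acc < -3 and 2*store(tab, y + 3, acc + 2)[n + 2] = 3*acc - 12 and (n > 4 -> 3*n != acc + 2*y - 5))))) and ((not (acc = 2*data[acc] + 1)) -> (acc + y != 0 or (acc < -3 and 2*store(tab, y + 3, acc + 2)[n + 2] = 3*acc - 12 and (n > 4 -> 3*n != acc + 2*y - 5)))))) and ((not (acc = 2*data[acc] + 1)) -> (acc + y != 0 or (acc < -3 and 2*store(tab, y + 3, acc + 2)[n + 2] = 3*acc - 12 and (n > 4 -> 3*n != acc + 2*y - 5))))
So before the loop: (acc = 2*data[acc] + 1 -> ((acc + 3*n != -6 or n != -10) and (acc = 2*data[acc] + 1 -> ((acc + 3*n != -6 or n != -10) and (not (acc = 2*data[acc] + 1)) and (acc + y != 0 or (acc < -3 and 2*store(tab, y + 3, acc + 2)[n + 2] = 3*acc - 12 and (n > 4 -> 3*n != acc + 2*y - 5))))) and ((not (acc = 2*data[acc] + 1)) -> (acc + y != 0 or (acc < -3 and 2*store(tab, y + 3, acc + 2)[n + 2] = 3*acc - 12 and (n > 4 -> 3*n != acc + 2*y - 5)))))) and ((not (acc = 2*data[acc] + 1)) -> (acc + y != 0 or (acc < -3 and 2*store(tab, y + 3, acc + 2)[n + 2] = 3*acc - 12 and (n > 4 -> 3*n != acc + 2*y - 5))))
The weakest precondition is (acc = 2*data[acc] + 1 -> ((acc + 3*n != -6 or n != -10) and (acc = 2*data[acc] + 1 -> ((acc + 3*n != -6 or n != -10) and (not (acc = 2*data[acc] + 1)) and (acc + y != 0 or (acc < -3 and 2*store(tab, y + 3, acc + 2)[n + 2] = 3*acc - 12 and (n > 4 -> 3*n != acc + 2*y - 5))))) and ((not (acc = 2*data[acc] + 1)) -> (acc + y != 0 or (acc < -3 and 2*store(tab, y + 3, acc + 2)[n + 2] = 3*acc - 12 and (n > 4 -> 3*n != acc + 2*y - 5)))))) and ((not (acc = 2*data[acc] + 1)) -> (acc + y != 0 or (acc < -3 and 2*store(tab, y + 3, acc + 2)[n + 2] = 3*acc - 12 and (n > 4 -> 3*n != acc + 2*y - 5)))).
Check whether (2*data[-2] = -3 -> ((3*n != -4 or n != -10) and (2*data[-2] = -3 -> ((3*n != -4 or n != -10) and (not (2*data[-2] = -3)) and y != 2)) and ((not (2*data[-2] = -3)) -> y != 2))) and ((not (2*data[-2] = -3)) -> y != 2) and acc = -2 implies it.
Every state satisfying the precondition satisfies the weakest precondition: the implication holds.
Answer: valid


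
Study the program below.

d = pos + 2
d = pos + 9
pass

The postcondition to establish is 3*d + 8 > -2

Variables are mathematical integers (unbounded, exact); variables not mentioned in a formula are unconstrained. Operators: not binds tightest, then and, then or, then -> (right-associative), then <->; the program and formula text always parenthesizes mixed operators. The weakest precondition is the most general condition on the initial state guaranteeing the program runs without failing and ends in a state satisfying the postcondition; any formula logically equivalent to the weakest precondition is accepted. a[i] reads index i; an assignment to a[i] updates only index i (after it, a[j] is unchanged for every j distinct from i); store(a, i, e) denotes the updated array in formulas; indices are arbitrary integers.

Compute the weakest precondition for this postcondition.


Working backward. After the program, the postcondition 3*d + 8 > -2 must hold; in canonical form it is 3*d > -10.
Before skip: 3*d > -10
Before d := pos + 9: 3*pos > -37
Before d := pos + 2: 3*pos > -37
Answer: WP = 3*pos > -37


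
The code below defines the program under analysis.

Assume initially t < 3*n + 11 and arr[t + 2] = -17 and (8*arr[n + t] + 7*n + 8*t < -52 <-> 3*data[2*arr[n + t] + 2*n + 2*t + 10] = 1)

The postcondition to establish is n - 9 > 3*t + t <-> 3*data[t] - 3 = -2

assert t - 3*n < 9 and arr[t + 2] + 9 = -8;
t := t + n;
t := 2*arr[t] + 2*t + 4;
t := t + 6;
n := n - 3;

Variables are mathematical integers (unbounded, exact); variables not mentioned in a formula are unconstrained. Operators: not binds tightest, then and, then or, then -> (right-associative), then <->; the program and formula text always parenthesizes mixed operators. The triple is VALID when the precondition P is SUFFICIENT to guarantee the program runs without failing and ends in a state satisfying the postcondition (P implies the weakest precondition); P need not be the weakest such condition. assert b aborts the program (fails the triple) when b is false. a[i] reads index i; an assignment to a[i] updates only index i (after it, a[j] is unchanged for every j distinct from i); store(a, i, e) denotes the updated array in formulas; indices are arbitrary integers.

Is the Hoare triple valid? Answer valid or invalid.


Working backward. After the program, the postcondition n - 9 > 3*t + t <-> 3*data[t] - 3 = -2 must hold; in canonical form it is n > 4*t + 9 <-> 3*data[t] = 1.
Before n := n - 3: n > 4*t + 12 <-> 3*data[t] = 1
Before t := t + 6: n > 4*t + 36 <-> 3*data[t + 6] = 1
Before t := 2*arr[t] + 2*t + 4: n > 8*arr[t] + 8*t + 52 <-> 3*data[2*arr[t] + 2*t + 10] = 1
Before t := t + n: 8*arr[n + t] + 7*n + 8*t < -52 <-> 3*data[2*arr[n + t] + 2*n + 2*t + 10] = 1
Before assert t - 3*n < 9 and arr[t + 2] + 9 = -8: t < 3*n + 9 and arr[t + 2] = -17 and (8*arr[n + t] + 7*n + 8*t < -52 <-> 3*data[2*arr[n + t] + 2*n + 2*t + 10] = 1)
The weakest precondition is t < 3*n + 9 and arr[t + 2] = -17 and (8*arr[n + t] + 7*n + 8*t < -52 <-> 3*data[2*arr[n + t] + 2*n + 2*t + 10] = 1).
Check whether t < 3*n + 11 and arr[t + 2] = -17 and (8*arr[n + t] + 7*n + 8*t < -52 <-> 3*data[2*arr[n + t] + 2*n + 2*t + 10] = 1) implies it.
Countermodel: at the initial state arr = {[-3] = 0, [2] = -17, [4] = -17, elsewhere -17}, data = {[-3] = 0, [2] = 0, [4] = 0, elsewhere 0}, n = -3, t = 0, the precondition holds but the weakest precondition fails.
Answer: invalid


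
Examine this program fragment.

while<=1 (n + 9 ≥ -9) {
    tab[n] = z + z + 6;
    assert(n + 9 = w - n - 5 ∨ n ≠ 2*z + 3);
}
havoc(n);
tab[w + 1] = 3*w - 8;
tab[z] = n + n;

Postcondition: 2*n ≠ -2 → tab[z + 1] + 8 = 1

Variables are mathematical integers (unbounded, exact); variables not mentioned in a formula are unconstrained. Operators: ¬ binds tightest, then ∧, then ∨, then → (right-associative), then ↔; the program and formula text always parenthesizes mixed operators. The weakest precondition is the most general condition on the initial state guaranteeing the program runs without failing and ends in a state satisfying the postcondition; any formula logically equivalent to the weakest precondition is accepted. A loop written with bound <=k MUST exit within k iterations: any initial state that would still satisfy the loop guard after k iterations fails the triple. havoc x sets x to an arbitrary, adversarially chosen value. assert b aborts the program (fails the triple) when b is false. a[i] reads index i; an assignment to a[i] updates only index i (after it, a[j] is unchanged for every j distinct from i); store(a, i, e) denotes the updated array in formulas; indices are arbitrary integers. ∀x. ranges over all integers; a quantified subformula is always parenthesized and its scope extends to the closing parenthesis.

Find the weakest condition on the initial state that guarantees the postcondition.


Working backward. After the program, the postcondition 2*n ≠ -2 → tab[z + 1] + 8 = 1 must hold; in canonical form it is 2*n ≠ -2 → tab[z + 1] = -7.
Before tab[z] := n + n: 2*n ≠ -2 → store(tab, z, 2*n)[z + 1] = -7
Before tab[w + 1] := 3*w - 8: 2*n ≠ -2 → store(store(tab, w + 1, 3*w - 8), z, 2*n)[z + 1] = -7
Before havoc n: ∀n_1. (2*n_1 ≠ -2 → store(store(tab, w + 1, 3*w - 8), z, 2*n_1)[z + 1] = -7)
Before the loop (bound <=1), unroll the exhaustion recursion (WP_0 = exit-now case; WP_j = one more guarded iteration, up to j = 1):
  WP_0: (¬(n ≥ -18)) ∧ (∀n_1. (2*n_1 ≠ -2 → store(store(tab, w + 1, 3*w - 8), z, 2*n_1)[z + 1] = -7))
  WP_1: (n ≥ -18 → ((2*n = w - 14 ∨ n ≠ 2*z + 3) ∧ (¬(n ≥ -18)) ∧ (∀n_1. (2*n_1 ≠ -2 → store(store(store(tab, n, 2*z + 6), w + 1, 3*w - 8), z, 2*n_1)[z + 1] = -7)))) ∧ ((¬(n ≥ -18)) → (∀n_1. (2*n_1 ≠ -2 → store(store(tab, w + 1, 3*w - 8), z, 2*n_1)[z + 1] = -7)))
So before the loop: (n ≥ -18 → ((2*n = w - 14 ∨ n ≠ 2*z + 3) ∧ (¬(n ≥ -18)) ∧ (∀n_1. (2*n_1 ≠ -2 → store(store(store(tab, n, 2*z + 6), w + 1, 3*w - 8), z, 2*n_1)[z + 1] = -7)))) ∧ ((¬(n ≥ -18)) → (∀n_1. (2*n_1 ≠ -2 → store(store(tab, w + 1, 3*w - 8), z, 2*n_1)[z + 1] = -7)))
Answer: WP = (n ≥ -18 → ((2*n = w - 14 ∨ n ≠ 2*z + 3) ∧ (¬(n ≥ -18)) ∧ (∀n_1. (2*n_1 ≠ -2 → store(store(store(tab, n, 2*z + 6), w + 1, 3*w - 8), z, 2*n_1)[z + 1] = -7)))) ∧ ((¬(n ≥ -18)) → (∀n_1. (2*n_1 ≠ -2 → store(store(tab, w + 1, 3*w - 8), z, 2*n_1)[z + 1] = -7)))


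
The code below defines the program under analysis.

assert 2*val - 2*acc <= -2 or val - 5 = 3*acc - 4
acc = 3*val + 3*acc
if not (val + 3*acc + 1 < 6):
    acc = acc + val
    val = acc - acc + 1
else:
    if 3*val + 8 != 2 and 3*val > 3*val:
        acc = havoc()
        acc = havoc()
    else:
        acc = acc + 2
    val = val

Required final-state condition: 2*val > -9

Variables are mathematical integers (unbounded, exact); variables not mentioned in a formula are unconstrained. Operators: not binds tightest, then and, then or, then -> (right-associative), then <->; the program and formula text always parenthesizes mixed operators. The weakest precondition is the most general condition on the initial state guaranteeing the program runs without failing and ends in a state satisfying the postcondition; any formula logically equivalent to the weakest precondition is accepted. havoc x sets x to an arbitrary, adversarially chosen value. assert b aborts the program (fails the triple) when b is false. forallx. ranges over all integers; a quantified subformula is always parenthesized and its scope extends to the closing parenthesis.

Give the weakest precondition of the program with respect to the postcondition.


Working backward. After the program, 2*val > -9 must hold.
Then branch requires true; else branch requires 2*val > -9.
Before the if: 3*acc + val < 5 -> 2*val > -9
Before acc := 3*val + 3*acc: 9*acc + 10*val < 5 -> 2*val > -9
Before assert 2*val - 2*acc <= -2 or val - 5 = 3*acc - 4: (2*val <= 2*acc - 2 or val = 3*acc + 1) and (9*acc + 10*val < 5 -> 2*val > -9)
Answer: WP = (2*val <= 2*acc - 2 or val = 3*acc + 1) and (9*acc + 10*val < 5 -> 2*val > -9)


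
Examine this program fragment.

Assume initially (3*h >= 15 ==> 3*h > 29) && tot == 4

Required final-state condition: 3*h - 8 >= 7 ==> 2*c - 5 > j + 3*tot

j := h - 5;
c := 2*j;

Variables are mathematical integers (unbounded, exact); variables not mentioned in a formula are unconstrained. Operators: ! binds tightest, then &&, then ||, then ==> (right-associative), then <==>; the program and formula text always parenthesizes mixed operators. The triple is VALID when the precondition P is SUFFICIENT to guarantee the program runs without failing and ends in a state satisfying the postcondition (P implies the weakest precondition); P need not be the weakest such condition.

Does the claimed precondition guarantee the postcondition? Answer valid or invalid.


Working backward. After the program, the postcondition 3*h - 8 >= 7 ==> 2*c - 5 > j + 3*tot must hold; in canonical form it is 3*h >= 15 ==> 2*c > j + 3*tot + 5.
Before c := 2*j: 3*h >= 15 ==> 3*j > 3*tot + 5
Before j := h - 5: 3*h >= 15 ==> 3*h > 3*tot + 20
The weakest precondition is 3*h >= 15 ==> 3*h > 3*tot + 20.
Check whether (3*h >= 15 ==> 3*h > 29) && tot == 4 implies it.
Countermodel: at the initial state h = 10, tot = 4, the precondition holds but the weakest precondition fails.
Answer: invalid


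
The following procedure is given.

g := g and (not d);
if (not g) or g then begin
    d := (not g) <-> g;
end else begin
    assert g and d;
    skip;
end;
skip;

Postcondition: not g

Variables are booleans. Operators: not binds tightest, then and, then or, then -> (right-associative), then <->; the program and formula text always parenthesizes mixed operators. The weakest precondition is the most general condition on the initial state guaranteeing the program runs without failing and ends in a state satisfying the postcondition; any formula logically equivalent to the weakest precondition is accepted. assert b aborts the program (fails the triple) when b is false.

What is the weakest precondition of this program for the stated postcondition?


Working backward. After the program, not g must hold.
Before skip: not g
Then branch requires not g; else branch requires false.
Before the if: not g
Before g := g and (not d): not (g and (not d))
Answer: WP = not (g and (not d))


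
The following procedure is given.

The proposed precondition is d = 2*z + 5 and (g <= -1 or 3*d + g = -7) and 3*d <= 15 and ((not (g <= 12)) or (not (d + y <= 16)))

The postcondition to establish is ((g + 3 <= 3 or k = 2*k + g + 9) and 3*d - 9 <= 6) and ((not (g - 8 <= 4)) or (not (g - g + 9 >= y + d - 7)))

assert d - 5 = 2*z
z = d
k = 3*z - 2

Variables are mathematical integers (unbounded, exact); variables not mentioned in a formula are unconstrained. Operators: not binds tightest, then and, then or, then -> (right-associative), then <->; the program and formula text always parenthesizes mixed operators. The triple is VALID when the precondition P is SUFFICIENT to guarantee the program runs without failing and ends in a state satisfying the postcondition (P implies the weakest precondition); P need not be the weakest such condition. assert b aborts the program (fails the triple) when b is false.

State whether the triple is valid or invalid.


Working backward. After the program, the postcondition ((g + 3 <= 3 or k = 2*k + g + 9) and 3*d - 9 <= 6) and ((not (g - 8 <= 4)) or (not (g - g + 9 >= y + d - 7))) must hold; in canonical form it is (g <= 0 or g + k = -9) and 3*d <= 15 and ((not (g <= 12)) or (not (d + y <= 16))).
Before k := 3*z - 2: (g <= 0 or g + 3*z = -7) and 3*d <= 15 and ((not (g <= 12)) or (not (d + y <= 16)))
Before z := d: (g <= 0 or 3*d + g = -7) and 3*d <= 15 and ((not (g <= 12)) or (not (d + y <= 16)))
Before assert d - 5 = 2*z: d = 2*z + 5 and (g <= 0 or 3*d + g = -7) and 3*d <= 15 and ((not (g <= 12)) or (not (d + y <= 16)))
The weakest precondition is d = 2*z + 5 and (g <= 0 or 3*d + g = -7) and 3*d <= 15 and ((not (g <= 12)) or (not (d + y <= 16))).
Check whether d = 2*z + 5 and (g <= -1 or 3*d + g = -7) and 3*d <= 15 and ((not (g <= 12)) or (not (d + y <= 16))) implies it.
Every state satisfying the precondition satisfies the weakest precondition: the implication holds.
Answer: valid


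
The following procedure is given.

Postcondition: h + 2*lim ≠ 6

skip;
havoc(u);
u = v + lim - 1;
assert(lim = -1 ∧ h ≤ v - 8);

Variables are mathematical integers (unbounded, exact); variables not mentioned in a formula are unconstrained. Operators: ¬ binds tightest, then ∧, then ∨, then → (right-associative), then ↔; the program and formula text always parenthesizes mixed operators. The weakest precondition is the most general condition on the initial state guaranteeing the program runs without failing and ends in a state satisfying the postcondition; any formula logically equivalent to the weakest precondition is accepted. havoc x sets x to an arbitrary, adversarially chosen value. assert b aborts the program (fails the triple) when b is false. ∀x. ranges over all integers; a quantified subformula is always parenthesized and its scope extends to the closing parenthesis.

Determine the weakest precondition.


Working backward. After the program, h + 2*lim ≠ 6 must hold.
Before assert lim = -1 ∧ h ≤ v - 8: lim = -1 ∧ h ≤ v - 8 ∧ h + 2*lim ≠ 6
Before u := v + lim - 1: lim = -1 ∧ h ≤ v - 8 ∧ h + 2*lim ≠ 6
Before havoc u: lim = -1 ∧ h ≤ v - 8 ∧ h + 2*lim ≠ 6
Before skip: lim = -1 ∧ h ≤ v - 8 ∧ h + 2*lim ≠ 6
Answer: WP = lim = -1 ∧ h ≤ v - 8 ∧ h + 2*lim ≠ 6


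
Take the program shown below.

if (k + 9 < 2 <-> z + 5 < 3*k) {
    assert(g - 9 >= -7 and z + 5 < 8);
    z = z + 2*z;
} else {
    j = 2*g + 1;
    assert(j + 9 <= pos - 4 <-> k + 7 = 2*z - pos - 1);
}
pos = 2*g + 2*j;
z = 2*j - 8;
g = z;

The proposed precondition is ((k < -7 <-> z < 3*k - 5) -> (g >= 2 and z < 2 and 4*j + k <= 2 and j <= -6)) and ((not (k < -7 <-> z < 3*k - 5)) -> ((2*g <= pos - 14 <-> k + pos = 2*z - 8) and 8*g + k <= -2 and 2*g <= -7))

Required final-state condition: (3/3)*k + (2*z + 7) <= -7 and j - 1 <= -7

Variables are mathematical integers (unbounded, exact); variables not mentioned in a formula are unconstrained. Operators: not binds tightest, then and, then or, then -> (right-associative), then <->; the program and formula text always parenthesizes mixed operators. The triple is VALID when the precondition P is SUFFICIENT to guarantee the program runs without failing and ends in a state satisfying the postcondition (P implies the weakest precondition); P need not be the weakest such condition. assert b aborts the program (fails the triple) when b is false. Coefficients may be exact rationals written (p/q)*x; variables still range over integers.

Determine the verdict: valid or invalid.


Working backward. After the program, the postcondition (3/3)*k + (2*z + 7) <= -7 and j - 1 <= -7 must hold; in canonical form it is k + 2*z <= -14 and j <= -6.
Before g := z: k + 2*z <= -14 and j <= -6
Before z := 2*j - 8: 4*j + k <= 2 and j <= -6
Before pos := 2*g + 2*j: 4*j + k <= 2 and j <= -6
Then branch requires g >= 2 and z < 3 and 4*j + k <= 2 and j <= -6; else branch requires (2*g <= pos - 14 <-> k + pos = 2*z - 8) and 8*g + k <= -2 and 2*g <= -7.
Before the if: ((k < -7 <-> z < 3*k - 5) -> (g >= 2 and z < 3 and 4*j + k <= 2 and j <= -6)) and ((not (k < -7 <-> z < 3*k - 5)) -> ((2*g <= pos - 14 <-> k + pos = 2*z - 8) and 8*g + k <= -2 and 2*g <= -7))
The weakest precondition is ((k < -7 <-> z < 3*k - 5) -> (g >= 2 and z < 3 and 4*j + k <= 2 and j <= -6)) and ((not (k < -7 <-> z < 3*k - 5)) -> ((2*g <= pos - 14 <-> k + pos = 2*z - 8) and 8*g + k <= -2 and 2*g <= -7)).
Check whether ((k < -7 <-> z < 3*k - 5) -> (g >= 2 and z < 2 and 4*j + k <= 2 and j <= -6)) and ((not (k < -7 <-> z < 3*k - 5)) -> ((2*g <= pos - 14 <-> k + pos = 2*z - 8) and 8*g + k <= -2 and 2*g <= -7)) implies it.
Every state satisfying the precondition satisfies the weakest precondition: the implication holds.
Answer: valid


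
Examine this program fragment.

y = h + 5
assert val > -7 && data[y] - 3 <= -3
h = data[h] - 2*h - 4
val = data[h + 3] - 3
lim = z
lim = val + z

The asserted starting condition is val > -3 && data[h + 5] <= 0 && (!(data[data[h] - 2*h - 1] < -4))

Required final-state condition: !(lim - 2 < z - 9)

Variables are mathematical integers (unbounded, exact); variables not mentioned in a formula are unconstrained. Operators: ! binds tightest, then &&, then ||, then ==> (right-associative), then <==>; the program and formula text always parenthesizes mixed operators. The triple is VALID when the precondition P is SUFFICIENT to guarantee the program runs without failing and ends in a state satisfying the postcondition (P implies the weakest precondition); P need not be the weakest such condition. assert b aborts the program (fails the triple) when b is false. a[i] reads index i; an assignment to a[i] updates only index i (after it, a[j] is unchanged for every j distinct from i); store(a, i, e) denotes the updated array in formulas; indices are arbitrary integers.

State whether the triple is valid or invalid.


Working backward. After the program, the postcondition !(lim - 2 < z - 9) must hold; in canonical form it is !(lim < z - 7).
Before lim := val + z: !(val < -7)
Before lim := z: !(val < -7)
Before val := data[h + 3] - 3: !(data[h + 3] < -4)
Before h := data[h] - 2*h - 4: !(data[data[h] - 2*h - 1] < -4)
Before assert val > -7 && data[y] - 3 <= -3: val > -7 && data[y] <= 0 && (!(data[data[h] - 2*h - 1] < -4))
Before y := h + 5: val > -7 && data[h + 5] <= 0 && (!(data[data[h] - 2*h - 1] < -4))
The weakest precondition is val > -7 && data[h + 5] <= 0 && (!(data[data[h] - 2*h - 1] < -4)).
Check whether val > -3 && data[h + 5] <= 0 && (!(data[data[h] - 2*h - 1] < -4)) implies it.
Every state satisfying the precondition satisfies the weakest precondition: the implication holds.
Answer: valid
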